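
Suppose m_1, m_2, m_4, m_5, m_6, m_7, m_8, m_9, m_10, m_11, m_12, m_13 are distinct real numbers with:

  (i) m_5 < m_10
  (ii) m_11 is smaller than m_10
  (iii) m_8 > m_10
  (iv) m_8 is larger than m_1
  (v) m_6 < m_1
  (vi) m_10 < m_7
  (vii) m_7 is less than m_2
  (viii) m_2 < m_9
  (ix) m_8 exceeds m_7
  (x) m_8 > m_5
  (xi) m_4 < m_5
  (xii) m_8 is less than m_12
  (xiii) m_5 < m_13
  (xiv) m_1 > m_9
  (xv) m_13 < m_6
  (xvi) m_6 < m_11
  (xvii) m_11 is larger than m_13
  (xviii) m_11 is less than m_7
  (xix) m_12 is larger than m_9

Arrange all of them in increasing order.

Each adjacent pair is fixed by a given relation: m_4 < m_5; m_5 < m_13; m_13 < m_6; m_6 < m_11; m_11 < m_10; m_10 < m_7; m_7 < m_2; m_2 < m_9; m_9 < m_1; m_1 < m_8; m_8 < m_12. Chaining them end to end gives the full order.

m_4 < m_5 < m_13 < m_6 < m_11 < m_10 < m_7 < m_2 < m_9 < m_1 < m_8 < m_12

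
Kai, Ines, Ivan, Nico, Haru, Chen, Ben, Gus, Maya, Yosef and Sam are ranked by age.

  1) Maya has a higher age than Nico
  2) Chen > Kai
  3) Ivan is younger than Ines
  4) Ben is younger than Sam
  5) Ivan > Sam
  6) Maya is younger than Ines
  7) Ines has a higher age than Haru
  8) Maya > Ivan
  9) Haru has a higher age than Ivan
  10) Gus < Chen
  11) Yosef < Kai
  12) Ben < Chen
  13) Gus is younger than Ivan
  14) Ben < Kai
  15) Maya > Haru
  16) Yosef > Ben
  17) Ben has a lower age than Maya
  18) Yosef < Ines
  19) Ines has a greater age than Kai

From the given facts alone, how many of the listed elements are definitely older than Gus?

5

From Gus the given relations immediately reach Ivan, Chen.
From those, Haru, Maya, Ines — 5 in total.
Nothing else is reachable above Gus; 5 in all.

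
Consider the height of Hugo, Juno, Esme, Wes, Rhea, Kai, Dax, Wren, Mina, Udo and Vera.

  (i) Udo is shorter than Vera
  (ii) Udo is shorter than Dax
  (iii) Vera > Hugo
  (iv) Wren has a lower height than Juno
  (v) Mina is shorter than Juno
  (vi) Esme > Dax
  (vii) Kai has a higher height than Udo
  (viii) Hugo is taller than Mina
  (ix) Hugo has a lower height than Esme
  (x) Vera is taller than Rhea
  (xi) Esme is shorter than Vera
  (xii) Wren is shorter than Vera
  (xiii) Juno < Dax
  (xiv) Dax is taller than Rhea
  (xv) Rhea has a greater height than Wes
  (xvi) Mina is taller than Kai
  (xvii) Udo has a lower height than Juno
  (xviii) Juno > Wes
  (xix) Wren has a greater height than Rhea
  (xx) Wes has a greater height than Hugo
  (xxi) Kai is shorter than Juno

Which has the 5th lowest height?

Wes

Chaining the given pairs: Udo < Kai < Mina < Hugo < Wes < Rhea < Wren < Juno < Dax < Esme < Vera.
The 5th smallest is Wes.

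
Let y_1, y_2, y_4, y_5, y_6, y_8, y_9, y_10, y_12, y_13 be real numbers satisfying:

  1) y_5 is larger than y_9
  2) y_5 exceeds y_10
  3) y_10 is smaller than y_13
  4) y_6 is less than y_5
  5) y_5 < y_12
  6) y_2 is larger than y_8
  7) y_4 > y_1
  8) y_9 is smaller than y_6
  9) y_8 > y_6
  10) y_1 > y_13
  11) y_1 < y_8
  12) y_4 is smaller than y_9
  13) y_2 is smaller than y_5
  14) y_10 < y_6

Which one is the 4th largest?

The consecutive relations fix a unique order: y_10 < y_13 < y_1 < y_4 < y_9 < y_6 < y_8 < y_2 < y_5 < y_12.
The 4th largest is y_8.

y_8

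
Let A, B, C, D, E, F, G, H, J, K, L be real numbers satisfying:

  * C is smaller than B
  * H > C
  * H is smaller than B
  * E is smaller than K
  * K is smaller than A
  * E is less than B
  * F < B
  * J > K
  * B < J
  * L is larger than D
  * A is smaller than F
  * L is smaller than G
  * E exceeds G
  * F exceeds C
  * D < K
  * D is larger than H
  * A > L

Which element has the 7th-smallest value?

K

Piecing the relations together gives one ordering: C < H < D < L < G < E < K < A < F < B < J.
Counting 7 from the smallest end gives K.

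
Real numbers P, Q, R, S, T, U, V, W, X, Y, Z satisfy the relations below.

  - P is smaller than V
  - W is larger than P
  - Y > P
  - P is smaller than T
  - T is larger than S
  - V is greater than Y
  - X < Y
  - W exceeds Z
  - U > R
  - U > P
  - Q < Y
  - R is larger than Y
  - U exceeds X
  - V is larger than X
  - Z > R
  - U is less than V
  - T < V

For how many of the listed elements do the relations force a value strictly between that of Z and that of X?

The relations place X below Z. An element lies strictly between them when it is forced above X and also forced below Z.
Above X: {Y, R, U, W, V}. Below Z: {P, Q, Y, R}.
Intersection: {Y, R} — 2.

2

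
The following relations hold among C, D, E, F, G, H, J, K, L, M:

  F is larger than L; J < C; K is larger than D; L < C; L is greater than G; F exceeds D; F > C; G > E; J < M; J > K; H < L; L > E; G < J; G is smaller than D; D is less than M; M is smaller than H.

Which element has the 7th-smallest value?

H

Chaining the given pairs: E < G < D < K < J < M < H < L < C < F.
Counting 7 from the smallest end gives H.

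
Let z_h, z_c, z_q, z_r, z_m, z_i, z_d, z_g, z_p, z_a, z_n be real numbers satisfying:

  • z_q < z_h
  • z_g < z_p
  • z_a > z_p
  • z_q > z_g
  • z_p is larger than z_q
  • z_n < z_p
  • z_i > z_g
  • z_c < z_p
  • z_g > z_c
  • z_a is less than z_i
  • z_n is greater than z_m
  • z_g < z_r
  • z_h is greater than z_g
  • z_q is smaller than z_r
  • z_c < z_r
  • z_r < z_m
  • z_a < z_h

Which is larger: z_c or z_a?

z_a

Following the relations from z_c: z_c < z_g < z_q < z_r < z_m < z_n < z_p < z_a.
So z_c < z_a; z_a is the larger of the two.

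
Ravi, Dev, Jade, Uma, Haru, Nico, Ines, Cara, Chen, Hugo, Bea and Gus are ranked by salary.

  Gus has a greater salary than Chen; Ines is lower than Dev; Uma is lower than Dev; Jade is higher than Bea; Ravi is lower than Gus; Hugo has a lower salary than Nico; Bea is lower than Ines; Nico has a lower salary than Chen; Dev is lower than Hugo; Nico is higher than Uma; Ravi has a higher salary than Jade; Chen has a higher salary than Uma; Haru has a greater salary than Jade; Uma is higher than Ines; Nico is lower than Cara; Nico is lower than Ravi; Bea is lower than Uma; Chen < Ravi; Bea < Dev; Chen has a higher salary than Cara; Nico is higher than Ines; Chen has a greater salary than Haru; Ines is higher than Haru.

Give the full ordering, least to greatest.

The consecutive links are each given: Bea < Jade; Jade < Haru; Haru < Ines; Ines < Uma; Uma < Dev; Dev < Hugo; Hugo < Nico; Nico < Cara; Cara < Chen; Chen < Ravi; Ravi < Gus.

Bea < Jade < Haru < Ines < Uma < Dev < Hugo < Nico < Cara < Chen < Ravi < Gus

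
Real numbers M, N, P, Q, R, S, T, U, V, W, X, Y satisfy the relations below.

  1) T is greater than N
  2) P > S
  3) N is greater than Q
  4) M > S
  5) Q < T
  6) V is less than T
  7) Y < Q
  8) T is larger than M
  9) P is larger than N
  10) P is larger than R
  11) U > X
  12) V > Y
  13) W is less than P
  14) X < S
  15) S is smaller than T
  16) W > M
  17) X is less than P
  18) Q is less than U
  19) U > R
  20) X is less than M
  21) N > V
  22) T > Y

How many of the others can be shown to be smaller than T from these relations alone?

Directly below T: Y, Q, S, M, V, N.
One step further: X (7 so far).
No other element is forced below T by the given relations, so the count is 7.

7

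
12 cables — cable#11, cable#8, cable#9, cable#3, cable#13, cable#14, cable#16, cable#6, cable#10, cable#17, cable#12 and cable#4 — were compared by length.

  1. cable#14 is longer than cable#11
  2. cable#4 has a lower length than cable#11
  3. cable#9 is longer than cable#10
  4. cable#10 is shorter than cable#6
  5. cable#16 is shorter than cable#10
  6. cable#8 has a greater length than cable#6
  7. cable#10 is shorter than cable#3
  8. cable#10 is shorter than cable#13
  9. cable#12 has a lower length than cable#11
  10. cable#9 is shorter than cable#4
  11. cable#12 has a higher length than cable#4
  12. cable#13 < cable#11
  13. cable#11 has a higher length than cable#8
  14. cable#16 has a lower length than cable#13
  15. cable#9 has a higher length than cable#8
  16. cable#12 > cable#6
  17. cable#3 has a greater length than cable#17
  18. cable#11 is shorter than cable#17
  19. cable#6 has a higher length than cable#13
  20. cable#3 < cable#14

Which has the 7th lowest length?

The consecutive relations fix a unique order: cable#16 < cable#10 < cable#13 < cable#6 < cable#8 < cable#9 < cable#4 < cable#12 < cable#11 < cable#17 < cable#3 < cable#14.
Counting 7 from the smallest end gives cable#4.

cable#4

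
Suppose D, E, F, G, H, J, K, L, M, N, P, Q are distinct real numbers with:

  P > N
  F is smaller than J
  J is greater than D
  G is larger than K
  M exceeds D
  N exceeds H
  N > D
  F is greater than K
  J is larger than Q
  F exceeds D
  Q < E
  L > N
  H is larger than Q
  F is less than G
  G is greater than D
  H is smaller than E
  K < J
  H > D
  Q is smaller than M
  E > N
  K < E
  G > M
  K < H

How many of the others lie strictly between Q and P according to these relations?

The relations place Q below P. An element lies strictly between them when it is forced above Q and also forced below P.
Above Q: {M, H, N, E, L, J, G}. Below P: {D, K, H, N}.
Intersection: {H, N} — 2.

2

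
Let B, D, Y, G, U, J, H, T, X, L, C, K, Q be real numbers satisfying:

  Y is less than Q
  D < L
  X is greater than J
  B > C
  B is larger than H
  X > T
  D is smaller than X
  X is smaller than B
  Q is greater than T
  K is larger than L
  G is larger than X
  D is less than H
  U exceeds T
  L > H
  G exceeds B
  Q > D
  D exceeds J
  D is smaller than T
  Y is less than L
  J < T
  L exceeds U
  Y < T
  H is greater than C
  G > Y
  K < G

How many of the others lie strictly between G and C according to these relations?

4

Chaining upward from C reaches: H, L, K, B.
Chaining downward from G reaches: Y, J, D, T, H, X, U, L, K, B.
Strictly between C and G are those in both lists: H, L, K, B — 4 elements.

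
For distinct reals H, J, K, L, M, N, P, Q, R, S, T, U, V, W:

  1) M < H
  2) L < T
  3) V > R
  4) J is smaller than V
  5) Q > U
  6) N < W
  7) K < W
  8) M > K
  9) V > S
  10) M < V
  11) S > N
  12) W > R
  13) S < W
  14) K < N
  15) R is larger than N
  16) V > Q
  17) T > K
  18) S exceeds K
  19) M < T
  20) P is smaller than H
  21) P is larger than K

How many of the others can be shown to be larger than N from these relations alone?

4

The elements the relations force above N are R, S, V, W — no chain reaches any other.
That is 4.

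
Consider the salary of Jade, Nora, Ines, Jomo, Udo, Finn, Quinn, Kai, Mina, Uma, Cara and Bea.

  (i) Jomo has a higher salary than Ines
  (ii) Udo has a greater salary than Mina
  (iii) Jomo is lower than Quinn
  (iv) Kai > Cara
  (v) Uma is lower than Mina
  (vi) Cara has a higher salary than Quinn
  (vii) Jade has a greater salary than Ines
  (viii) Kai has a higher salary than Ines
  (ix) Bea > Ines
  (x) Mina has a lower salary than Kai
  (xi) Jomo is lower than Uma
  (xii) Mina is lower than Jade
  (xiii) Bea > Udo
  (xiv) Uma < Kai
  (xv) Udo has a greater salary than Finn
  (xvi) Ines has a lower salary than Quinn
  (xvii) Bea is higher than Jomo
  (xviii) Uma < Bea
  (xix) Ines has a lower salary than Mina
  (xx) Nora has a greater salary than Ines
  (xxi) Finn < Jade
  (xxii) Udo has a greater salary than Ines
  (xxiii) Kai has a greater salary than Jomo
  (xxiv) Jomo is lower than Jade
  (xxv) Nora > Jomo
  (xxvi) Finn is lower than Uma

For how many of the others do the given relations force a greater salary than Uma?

5

Directly above Uma: Mina, Kai, Bea.
One step further: Udo, Jade (5 so far).
Nothing else is reachable above Uma; 5 in all.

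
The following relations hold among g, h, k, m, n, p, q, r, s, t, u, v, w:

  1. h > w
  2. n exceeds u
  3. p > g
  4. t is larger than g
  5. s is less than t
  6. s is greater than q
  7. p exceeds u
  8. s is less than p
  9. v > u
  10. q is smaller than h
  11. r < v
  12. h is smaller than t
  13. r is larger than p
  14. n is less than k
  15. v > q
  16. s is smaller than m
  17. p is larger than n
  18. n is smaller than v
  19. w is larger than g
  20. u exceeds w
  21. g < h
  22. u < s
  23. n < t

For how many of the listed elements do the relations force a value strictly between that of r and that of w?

4

Chaining upward from w reaches: u, n, h, s, p, m, t, v, k.
Chaining downward from r reaches: g, q, u, n, s, p.
Strictly between w and r are those in both lists: u, n, s, p — 4 elements.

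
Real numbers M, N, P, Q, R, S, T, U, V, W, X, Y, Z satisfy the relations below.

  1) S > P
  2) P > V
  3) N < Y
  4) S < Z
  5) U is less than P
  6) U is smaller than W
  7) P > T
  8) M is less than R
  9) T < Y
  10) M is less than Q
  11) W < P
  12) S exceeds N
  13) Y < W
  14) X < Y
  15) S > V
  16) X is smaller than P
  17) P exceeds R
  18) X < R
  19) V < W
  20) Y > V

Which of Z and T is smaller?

Following the relations from T: T < Y < W < P < S < Z.
So T < Z; T is the smaller of the two.

T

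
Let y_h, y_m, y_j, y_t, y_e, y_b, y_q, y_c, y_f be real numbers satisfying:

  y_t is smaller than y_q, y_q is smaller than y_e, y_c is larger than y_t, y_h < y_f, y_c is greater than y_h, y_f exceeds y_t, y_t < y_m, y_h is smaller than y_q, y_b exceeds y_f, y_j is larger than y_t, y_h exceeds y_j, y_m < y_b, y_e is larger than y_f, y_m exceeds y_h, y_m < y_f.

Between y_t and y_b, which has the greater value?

y_b

y_t < y_j and y_j < y_h give y_t < y_h.
With y_h < y_m: y_t < y_j < y_h < y_m.
With y_m < y_f: y_t < y_j < y_h < y_m < y_f.
Then y_f < y_b extends the chain to y_b.
So y_t < y_b; y_b is the larger of the two.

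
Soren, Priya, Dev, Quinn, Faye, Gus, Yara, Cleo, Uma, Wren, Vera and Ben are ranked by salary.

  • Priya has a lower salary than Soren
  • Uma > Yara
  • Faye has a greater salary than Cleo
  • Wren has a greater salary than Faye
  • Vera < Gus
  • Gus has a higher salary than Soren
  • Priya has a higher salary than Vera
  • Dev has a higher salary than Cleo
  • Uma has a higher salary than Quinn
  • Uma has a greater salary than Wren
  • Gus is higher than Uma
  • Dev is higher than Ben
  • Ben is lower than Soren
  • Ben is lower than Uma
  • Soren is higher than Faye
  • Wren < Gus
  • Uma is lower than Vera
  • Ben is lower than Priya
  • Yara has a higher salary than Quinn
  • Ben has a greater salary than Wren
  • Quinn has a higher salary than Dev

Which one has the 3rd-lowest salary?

Wren

The consecutive relations fix a unique order: Cleo < Faye < Wren < Ben < Dev < Quinn < Yara < Uma < Vera < Priya < Soren < Gus.
Counting 3 from the smallest end gives Wren.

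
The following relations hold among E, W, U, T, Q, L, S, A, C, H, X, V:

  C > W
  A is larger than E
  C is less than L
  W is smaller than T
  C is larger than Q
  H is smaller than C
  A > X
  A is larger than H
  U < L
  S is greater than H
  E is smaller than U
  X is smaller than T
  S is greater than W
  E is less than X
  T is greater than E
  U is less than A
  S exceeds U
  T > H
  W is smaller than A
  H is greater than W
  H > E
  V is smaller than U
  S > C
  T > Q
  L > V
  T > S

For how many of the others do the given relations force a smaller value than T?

9

The elements the relations force below T are E, X, W, Q, V, H, C, U, S — no chain reaches any other.
That is 9.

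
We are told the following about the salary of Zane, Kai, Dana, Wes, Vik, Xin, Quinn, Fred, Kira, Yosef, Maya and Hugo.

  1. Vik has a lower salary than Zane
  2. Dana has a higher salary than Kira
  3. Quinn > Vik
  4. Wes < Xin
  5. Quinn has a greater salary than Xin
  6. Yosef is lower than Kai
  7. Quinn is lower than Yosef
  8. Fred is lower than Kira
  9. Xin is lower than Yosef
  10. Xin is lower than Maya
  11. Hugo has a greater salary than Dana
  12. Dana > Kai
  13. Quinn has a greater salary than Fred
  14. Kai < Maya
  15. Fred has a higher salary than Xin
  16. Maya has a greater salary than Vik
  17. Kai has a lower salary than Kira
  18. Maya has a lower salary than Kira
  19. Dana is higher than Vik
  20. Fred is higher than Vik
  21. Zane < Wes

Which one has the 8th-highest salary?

The consecutive relations fix a unique order: Vik < Zane < Wes < Xin < Fred < Quinn < Yosef < Kai < Maya < Kira < Dana < Hugo.
The 8th largest is Fred.

Fred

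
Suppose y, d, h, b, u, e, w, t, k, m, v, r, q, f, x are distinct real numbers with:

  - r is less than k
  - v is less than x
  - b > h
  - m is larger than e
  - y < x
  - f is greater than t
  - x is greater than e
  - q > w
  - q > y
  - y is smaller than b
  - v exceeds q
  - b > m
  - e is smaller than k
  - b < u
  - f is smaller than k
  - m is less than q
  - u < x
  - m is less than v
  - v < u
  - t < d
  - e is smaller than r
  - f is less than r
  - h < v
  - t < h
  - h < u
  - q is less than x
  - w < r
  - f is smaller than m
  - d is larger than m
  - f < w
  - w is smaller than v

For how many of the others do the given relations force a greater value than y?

5

From y the given relations immediately reach q, b, x.
From those, v, u — 5 in total.
No other element is forced above y by the given relations, so the count is 5.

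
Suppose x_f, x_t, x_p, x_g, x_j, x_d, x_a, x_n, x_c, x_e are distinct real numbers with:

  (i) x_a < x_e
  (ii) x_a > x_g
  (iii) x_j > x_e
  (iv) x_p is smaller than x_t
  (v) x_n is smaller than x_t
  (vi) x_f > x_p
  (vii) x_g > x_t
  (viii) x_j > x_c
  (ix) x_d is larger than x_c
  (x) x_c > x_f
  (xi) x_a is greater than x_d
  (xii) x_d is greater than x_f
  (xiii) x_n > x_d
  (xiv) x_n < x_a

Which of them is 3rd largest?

Chaining the given pairs: x_p < x_f < x_c < x_d < x_n < x_t < x_g < x_a < x_e < x_j.
The 3rd largest is x_a.

x_a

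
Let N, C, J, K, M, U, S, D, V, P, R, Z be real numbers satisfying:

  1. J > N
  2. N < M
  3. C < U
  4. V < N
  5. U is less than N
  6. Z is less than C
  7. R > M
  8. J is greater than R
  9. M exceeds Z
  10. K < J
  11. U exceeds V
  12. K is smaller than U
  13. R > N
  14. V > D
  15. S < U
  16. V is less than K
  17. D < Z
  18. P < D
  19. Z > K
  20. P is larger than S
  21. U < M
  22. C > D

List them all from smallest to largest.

S < P < D < V < K < Z < C < U < N < M < R < J

The consecutive links are each given: S < P; P < D; D < V; V < K; K < Z; Z < C; C < U; U < N; N < M; M < R; R < J.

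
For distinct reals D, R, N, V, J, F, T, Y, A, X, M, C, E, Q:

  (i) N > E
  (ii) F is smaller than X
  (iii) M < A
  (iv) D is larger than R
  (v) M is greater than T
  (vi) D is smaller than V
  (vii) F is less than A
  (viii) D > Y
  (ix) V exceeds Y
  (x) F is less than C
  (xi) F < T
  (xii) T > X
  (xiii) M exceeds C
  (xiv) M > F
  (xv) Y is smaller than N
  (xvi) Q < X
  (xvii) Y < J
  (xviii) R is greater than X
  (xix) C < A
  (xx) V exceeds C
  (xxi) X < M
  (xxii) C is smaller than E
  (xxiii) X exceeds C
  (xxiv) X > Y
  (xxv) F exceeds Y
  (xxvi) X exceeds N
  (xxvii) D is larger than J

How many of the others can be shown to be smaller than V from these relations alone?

The elements the relations force below V are Y, F, C, E, N, J, Q, X, R, D — no chain reaches any other.
That is 10.

10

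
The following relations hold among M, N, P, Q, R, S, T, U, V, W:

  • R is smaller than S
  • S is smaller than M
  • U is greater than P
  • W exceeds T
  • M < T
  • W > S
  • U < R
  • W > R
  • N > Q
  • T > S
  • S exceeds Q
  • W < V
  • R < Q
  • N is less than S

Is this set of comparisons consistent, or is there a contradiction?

consistent

Every relation is compatible with P < U < R < Q < N < S < M < T < W < V; the set is consistent.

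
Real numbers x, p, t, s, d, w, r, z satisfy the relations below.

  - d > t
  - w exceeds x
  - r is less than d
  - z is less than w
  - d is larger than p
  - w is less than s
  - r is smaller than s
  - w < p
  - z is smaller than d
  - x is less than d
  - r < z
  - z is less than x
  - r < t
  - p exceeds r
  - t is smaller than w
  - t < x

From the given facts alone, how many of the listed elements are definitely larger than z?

5

From z the given relations immediately reach x, w, d.
From those, p, s — 5 in total.
Nothing else is reachable above z; 5 in all.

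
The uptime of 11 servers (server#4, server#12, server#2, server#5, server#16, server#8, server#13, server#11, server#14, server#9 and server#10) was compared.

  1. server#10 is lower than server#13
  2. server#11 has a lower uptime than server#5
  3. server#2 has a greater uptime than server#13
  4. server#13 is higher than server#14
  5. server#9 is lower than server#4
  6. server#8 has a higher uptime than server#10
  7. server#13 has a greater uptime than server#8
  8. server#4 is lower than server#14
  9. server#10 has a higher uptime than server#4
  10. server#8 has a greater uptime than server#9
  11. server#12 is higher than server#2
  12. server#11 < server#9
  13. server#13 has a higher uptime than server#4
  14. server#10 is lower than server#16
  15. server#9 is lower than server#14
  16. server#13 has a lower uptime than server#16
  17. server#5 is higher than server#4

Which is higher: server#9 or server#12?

server#9 < server#4 and server#4 < server#10 give server#9 < server#10.
With server#10 < server#8: server#9 < server#4 < server#10 < server#8.
Then server#8 < server#13 extends the chain to server#13.
With server#13 < server#2: server#9 < server#4 < server#10 < server#8 < server#13 < server#2.
With server#2 < server#12: server#9 < server#4 < server#10 < server#8 < server#13 < server#2 < server#12.
So server#9 < server#12; server#12 is the higher of the two.

server#12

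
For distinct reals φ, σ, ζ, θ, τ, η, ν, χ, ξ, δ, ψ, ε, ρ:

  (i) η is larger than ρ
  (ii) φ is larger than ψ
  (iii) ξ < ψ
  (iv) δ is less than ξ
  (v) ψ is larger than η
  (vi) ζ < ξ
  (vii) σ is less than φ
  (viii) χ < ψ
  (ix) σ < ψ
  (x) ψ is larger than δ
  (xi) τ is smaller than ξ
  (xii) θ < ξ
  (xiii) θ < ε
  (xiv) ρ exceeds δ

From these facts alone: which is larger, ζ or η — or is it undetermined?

Following every chain through ζ: above ζ we get ξ, ψ, φ.
η is not reached, and no chain runs the other way from η to ζ.
So the given relations leave the order of ζ and η undetermined.

undetermined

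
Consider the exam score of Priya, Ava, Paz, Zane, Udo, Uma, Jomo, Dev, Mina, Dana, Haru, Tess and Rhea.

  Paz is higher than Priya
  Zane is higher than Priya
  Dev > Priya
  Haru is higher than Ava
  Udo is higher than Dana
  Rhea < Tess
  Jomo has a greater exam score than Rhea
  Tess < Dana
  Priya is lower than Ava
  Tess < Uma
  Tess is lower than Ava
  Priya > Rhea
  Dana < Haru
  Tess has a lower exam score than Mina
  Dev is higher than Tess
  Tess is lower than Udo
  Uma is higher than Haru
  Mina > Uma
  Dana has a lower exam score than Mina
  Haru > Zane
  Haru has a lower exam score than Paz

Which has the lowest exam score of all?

Chaining upward from Rhea: directly above it, Tess, Priya, Jomo; then Ava, Dana, Zane, Dev, Udo, Paz, Uma, Mina; then Haru.
That covers every other element, and nothing is given below Rhea, so Rhea is the lowest exam score.

Rhea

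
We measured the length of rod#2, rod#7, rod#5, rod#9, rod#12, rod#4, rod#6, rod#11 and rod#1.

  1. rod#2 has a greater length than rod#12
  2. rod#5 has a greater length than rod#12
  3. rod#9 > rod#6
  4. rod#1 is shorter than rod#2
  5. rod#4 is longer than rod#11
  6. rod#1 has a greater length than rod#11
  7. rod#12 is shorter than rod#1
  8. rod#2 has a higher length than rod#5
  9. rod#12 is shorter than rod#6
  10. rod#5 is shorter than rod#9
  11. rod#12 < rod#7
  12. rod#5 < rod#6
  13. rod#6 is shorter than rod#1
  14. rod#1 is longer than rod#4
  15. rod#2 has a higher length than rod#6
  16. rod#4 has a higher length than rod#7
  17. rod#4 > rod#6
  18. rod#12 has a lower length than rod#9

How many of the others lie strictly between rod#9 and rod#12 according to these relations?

2

Chaining upward from rod#12 reaches: rod#5, rod#6, rod#7, rod#4, rod#1, rod#2.
Chaining downward from rod#9 reaches: rod#5, rod#6.
Strictly between rod#12 and rod#9 are those in both lists: rod#5, rod#6 — 2 elements.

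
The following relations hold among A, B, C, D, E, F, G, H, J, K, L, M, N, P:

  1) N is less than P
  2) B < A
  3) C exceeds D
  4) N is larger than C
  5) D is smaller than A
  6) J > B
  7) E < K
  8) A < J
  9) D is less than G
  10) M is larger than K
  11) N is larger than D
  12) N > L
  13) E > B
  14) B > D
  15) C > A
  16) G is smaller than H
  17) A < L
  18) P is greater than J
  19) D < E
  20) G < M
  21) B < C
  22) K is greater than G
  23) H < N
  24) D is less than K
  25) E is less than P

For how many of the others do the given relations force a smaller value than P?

10

From P the given relations immediately reach E, J, N.
From those, D, B, A, L, H, C — 9 in total.
From those, G — 10 in total.
Nothing else is reachable below P; 10 in all.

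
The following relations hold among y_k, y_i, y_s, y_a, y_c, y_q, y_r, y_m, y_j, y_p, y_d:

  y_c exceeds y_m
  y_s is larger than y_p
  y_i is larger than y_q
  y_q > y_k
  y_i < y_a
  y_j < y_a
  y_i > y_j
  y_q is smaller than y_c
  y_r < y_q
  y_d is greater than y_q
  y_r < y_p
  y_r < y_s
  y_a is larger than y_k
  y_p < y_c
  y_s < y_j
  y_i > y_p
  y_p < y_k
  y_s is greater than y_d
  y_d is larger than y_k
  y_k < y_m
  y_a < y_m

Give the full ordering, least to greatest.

Nothing is placed below y_r, so it is least; from there y_r < y_p; y_p < y_k; y_k < y_q; y_q < y_d; y_d < y_s; y_s < y_j; y_j < y_i; y_i < y_a; y_a < y_m; y_m < y_c, each given directly.

y_r < y_p < y_k < y_q < y_d < y_s < y_j < y_i < y_a < y_m < y_c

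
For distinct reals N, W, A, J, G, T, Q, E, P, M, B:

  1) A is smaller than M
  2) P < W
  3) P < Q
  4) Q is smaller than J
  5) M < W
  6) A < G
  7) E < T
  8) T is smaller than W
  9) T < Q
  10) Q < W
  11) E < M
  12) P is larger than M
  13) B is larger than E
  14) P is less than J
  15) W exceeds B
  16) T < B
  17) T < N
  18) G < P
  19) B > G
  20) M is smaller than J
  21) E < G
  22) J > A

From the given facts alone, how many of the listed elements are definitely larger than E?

From E the given relations immediately reach M, T, G, B.
From those, N, P, Q, W, J — 9 in total.
No other element is forced above E by the given relations, so the count is 9.

9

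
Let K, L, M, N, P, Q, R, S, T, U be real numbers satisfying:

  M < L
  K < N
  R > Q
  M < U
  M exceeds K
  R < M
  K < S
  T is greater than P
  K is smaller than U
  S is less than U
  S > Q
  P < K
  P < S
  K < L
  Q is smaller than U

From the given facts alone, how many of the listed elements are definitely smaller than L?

5

Directly below L: K, M.
One step further: P, R (4 so far).
One step further: Q (5 so far).
Nothing else is reachable below L; 5 in all.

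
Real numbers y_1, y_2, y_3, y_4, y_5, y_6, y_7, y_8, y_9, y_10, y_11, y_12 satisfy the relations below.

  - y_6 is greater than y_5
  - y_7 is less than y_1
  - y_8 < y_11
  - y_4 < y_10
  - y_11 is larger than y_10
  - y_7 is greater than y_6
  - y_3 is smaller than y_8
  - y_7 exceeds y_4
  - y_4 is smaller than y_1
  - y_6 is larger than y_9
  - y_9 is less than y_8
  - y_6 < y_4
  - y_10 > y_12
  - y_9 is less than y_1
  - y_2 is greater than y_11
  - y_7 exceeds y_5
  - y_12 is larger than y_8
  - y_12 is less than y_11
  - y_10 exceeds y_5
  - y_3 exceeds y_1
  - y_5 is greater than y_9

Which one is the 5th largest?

The consecutive relations fix a unique order: y_9 < y_5 < y_6 < y_4 < y_7 < y_1 < y_3 < y_8 < y_12 < y_10 < y_11 < y_2.
The 5th largest is y_8.

y_8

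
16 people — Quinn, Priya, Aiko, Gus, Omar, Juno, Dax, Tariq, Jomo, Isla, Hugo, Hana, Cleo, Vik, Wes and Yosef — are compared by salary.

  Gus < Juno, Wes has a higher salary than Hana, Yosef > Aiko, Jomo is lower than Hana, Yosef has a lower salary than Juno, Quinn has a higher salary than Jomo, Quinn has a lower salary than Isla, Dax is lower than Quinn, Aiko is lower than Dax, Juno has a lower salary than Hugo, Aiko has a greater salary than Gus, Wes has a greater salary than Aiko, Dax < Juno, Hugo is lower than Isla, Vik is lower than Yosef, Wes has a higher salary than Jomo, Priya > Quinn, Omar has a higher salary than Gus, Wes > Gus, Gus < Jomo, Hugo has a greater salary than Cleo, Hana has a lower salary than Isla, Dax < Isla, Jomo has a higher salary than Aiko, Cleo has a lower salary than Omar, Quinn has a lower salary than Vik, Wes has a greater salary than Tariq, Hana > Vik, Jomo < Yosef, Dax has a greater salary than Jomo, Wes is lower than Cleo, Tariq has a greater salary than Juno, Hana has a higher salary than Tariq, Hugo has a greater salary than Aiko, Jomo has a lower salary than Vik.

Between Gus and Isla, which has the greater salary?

Isla

The relevant relations are Gus < Aiko; Aiko < Jomo; Jomo < Dax; Dax < Quinn; Quinn < Vik; Vik < Yosef; Yosef < Juno; Juno < Tariq; Tariq < Hana; Hana < Wes; Wes < Cleo; Cleo < Hugo; Hugo < Isla.
Together: Gus < Aiko < Jomo < Dax < Quinn < Vik < Yosef < Juno < Tariq < Hana < Wes < Cleo < Hugo < Isla.
So Gus < Isla; Isla is the higher of the two.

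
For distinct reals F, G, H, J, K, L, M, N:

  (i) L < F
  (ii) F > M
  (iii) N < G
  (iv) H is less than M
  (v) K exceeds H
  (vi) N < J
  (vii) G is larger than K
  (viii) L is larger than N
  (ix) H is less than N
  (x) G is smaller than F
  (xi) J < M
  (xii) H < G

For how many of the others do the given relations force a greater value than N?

From N the given relations immediately reach L, J, G.
From those, M, F — 5 in total.
No other element is forced above N by the given relations, so the count is 5.

5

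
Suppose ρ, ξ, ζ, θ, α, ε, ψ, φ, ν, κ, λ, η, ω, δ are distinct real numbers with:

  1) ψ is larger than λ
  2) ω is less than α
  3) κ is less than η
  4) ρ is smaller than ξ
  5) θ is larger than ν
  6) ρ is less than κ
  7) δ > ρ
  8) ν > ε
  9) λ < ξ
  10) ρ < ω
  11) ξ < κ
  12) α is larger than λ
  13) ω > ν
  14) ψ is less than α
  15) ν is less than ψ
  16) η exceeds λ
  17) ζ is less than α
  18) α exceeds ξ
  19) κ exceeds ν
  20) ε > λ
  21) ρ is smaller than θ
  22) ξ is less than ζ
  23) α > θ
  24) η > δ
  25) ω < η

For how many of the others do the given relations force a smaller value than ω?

From ω the given relations immediately reach ρ, ν.
From those, ε — 3 in total.
From those, λ — 4 in total.
No other element is forced below ω by the given relations, so the count is 4.

4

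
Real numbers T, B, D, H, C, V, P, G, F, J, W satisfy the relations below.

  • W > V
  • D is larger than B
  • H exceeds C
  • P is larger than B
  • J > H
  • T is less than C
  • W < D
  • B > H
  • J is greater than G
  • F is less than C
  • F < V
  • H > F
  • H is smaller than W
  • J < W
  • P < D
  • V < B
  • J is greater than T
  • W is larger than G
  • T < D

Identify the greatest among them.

Chaining downward from D: directly below it, T, B, P, W; then G, V, H, J; then F, C.
That covers every other element, and nothing is given above D, so D is the greatest.

D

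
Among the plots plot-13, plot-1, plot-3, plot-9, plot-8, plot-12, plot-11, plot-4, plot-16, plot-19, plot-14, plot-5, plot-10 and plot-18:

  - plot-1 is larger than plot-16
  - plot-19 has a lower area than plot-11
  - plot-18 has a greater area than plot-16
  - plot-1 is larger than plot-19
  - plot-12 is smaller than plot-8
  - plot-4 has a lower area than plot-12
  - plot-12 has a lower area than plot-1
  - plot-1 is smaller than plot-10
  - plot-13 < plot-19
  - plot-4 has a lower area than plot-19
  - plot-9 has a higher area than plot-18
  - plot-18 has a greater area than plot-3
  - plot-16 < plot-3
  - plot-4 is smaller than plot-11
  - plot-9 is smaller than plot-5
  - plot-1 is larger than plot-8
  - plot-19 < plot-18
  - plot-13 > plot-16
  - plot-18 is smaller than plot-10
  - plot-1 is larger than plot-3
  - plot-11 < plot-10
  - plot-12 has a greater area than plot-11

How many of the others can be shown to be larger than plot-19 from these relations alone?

8

From plot-19 the given relations immediately reach plot-18, plot-11, plot-1.
From those, plot-9, plot-12, plot-10 — 6 in total.
From those, plot-5, plot-8 — 8 in total.
No other element is forced above plot-19 by the given relations, so the count is 8.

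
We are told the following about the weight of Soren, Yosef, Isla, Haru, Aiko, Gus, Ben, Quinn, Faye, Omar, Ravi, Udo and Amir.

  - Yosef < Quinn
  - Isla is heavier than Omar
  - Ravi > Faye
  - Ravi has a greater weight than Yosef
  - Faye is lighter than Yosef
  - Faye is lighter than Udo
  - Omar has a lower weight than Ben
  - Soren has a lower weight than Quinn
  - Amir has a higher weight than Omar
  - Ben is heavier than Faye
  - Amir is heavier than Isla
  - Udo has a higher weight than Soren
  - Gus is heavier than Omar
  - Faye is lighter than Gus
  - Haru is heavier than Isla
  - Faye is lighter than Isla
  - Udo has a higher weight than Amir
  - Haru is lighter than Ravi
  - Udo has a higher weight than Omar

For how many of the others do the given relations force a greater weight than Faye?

9

From Faye the given relations immediately reach Yosef, Isla, Udo, Gus, Ben, Ravi.
From those, Amir, Quinn, Haru — 9 in total.
No other element is forced above Faye by the given relations, so the count is 9.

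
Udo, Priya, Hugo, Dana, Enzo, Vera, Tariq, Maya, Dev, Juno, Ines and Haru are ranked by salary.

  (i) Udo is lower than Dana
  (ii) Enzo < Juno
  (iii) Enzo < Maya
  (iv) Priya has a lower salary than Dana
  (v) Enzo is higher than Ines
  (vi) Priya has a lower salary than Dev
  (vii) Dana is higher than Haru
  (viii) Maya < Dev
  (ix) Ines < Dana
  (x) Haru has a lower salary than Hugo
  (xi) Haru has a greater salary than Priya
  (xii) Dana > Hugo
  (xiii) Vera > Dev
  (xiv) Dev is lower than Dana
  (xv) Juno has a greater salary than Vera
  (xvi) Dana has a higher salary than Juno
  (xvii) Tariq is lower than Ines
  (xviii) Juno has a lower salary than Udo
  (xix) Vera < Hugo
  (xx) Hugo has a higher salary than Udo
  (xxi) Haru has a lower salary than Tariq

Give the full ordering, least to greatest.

Each adjacent pair is fixed by a given relation: Priya < Haru; Haru < Tariq; Tariq < Ines; Ines < Enzo; Enzo < Maya; Maya < Dev; Dev < Vera; Vera < Juno; Juno < Udo; Udo < Hugo; Hugo < Dana. Chaining them end to end gives the full order.

Priya < Haru < Tariq < Ines < Enzo < Maya < Dev < Vera < Juno < Udo < Hugo < Dana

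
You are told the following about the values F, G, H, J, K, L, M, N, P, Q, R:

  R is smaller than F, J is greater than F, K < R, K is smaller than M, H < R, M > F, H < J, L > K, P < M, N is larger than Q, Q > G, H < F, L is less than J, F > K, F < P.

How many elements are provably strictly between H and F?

1

The relations place H below F. An element lies strictly between them when it is forced above H and also forced below F.
Above H: {R, J, P, M}. Below F: {K, R}.
Intersection: {R} — 1.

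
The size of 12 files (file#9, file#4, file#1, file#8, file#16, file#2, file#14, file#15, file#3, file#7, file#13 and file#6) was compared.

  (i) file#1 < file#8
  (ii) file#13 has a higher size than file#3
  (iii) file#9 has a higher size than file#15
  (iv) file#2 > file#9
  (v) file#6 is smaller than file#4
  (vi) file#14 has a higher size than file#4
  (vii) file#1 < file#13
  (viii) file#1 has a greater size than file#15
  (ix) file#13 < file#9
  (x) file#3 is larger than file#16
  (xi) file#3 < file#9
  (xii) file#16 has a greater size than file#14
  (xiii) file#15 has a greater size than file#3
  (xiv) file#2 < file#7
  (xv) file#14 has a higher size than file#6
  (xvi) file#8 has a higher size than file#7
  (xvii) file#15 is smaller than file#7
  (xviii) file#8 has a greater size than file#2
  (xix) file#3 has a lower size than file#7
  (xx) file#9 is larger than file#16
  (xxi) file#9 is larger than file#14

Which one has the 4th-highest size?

file#9

The consecutive relations fix a unique order: file#6 < file#4 < file#14 < file#16 < file#3 < file#15 < file#1 < file#13 < file#9 < file#2 < file#7 < file#8.
Counting 4 from the largest end gives file#9.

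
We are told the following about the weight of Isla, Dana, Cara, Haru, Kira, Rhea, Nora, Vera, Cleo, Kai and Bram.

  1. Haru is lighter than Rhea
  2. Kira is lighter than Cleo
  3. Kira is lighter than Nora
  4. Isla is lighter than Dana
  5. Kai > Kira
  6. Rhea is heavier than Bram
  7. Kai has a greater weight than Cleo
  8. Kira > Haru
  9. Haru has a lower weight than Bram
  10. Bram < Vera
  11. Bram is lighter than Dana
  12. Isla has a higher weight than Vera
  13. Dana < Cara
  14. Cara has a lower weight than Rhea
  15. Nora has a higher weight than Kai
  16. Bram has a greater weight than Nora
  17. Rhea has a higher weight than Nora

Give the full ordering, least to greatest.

Haru < Kira < Cleo < Kai < Nora < Bram < Vera < Isla < Dana < Cara < Rhea

The consecutive links are each given: Haru < Kira; Kira < Cleo; Cleo < Kai; Kai < Nora; Nora < Bram; Bram < Vera; Vera < Isla; Isla < Dana; Dana < Cara; Cara < Rhea.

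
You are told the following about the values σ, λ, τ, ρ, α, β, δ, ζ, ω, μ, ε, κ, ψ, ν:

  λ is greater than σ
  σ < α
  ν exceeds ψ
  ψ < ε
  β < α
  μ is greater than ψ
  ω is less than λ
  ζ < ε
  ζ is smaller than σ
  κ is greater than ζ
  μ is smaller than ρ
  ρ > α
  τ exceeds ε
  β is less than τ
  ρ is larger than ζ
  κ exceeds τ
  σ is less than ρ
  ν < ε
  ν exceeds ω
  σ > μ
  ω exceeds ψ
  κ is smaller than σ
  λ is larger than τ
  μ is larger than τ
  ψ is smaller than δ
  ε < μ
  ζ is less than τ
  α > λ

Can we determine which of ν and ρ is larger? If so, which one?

ρ

Following the relations from ν: ν < ε < τ < κ < σ < λ < α < ρ.
So ρ is larger.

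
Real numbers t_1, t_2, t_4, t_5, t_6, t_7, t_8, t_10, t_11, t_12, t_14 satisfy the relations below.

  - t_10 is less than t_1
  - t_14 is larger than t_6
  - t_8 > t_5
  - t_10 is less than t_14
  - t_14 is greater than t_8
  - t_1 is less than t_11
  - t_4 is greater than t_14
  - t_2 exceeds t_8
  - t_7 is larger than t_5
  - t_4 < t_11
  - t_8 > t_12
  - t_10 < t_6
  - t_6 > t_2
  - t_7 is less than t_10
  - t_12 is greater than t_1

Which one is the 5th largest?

The consecutive relations fix a unique order: t_5 < t_7 < t_10 < t_1 < t_12 < t_8 < t_2 < t_6 < t_14 < t_4 < t_11.
Counting 5 from the largest end gives t_2.

t_2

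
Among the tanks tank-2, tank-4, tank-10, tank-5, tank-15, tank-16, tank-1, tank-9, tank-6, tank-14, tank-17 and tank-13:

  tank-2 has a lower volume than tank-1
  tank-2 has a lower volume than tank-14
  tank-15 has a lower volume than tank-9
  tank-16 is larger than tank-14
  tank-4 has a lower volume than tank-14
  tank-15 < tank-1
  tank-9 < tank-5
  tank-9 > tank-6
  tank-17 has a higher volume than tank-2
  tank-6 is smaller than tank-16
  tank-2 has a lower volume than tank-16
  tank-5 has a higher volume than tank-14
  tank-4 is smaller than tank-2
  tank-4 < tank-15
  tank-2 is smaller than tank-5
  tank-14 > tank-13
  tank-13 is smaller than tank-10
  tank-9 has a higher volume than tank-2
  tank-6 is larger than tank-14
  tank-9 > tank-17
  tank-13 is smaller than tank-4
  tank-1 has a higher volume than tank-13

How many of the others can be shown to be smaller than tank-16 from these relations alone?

The elements the relations force below tank-16 are tank-13, tank-4, tank-2, tank-14, tank-6 — no chain reaches any other.
That is 5.

5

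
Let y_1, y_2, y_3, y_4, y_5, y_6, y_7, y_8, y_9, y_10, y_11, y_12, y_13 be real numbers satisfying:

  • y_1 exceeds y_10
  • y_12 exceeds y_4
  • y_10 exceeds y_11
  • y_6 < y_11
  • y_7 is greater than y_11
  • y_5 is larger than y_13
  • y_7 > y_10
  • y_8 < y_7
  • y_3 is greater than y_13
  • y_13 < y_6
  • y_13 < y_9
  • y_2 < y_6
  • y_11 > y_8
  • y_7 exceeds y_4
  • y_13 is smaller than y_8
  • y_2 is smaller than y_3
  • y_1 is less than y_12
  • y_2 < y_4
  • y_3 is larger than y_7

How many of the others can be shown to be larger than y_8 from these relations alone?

From y_8 the given relations immediately reach y_11, y_7.
From those, y_10, y_3 — 4 in total.
From those, y_1 — 5 in total.
From those, y_12 — 6 in total.
Nothing else is reachable above y_8; 6 in all.

6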